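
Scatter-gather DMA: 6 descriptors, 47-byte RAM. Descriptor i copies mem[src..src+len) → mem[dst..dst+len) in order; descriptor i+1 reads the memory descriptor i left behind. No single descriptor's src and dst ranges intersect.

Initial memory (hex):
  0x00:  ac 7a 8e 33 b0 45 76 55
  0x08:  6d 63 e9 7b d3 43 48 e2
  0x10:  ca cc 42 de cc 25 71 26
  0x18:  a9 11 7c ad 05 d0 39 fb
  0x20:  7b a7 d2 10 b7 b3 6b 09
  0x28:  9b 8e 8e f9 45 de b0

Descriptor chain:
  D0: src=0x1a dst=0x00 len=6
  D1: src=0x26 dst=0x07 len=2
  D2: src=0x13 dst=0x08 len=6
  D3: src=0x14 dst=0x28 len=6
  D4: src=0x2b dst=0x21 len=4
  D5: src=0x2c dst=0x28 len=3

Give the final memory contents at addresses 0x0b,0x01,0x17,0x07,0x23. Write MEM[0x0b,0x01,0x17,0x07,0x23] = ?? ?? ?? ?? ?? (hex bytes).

MEM[0x0b,0x01,0x17,0x07,0x23] = 71 ad 26 6b 11

D0: mem[0x00..0x05] <- [7c ad 05 d0 39 fb]
D1: mem[0x07..0x08] <- [6b 09]
D2: mem[0x08..0x0d] <- [de cc 25 71 26 a9]
D3: mem[0x28..0x2d] <- [cc 25 71 26 a9 11]
D4: mem[0x21..0x24] <- [26 a9 11 b0]
D5: mem[0x28..0x2a] <- [a9 11 b0]
query mem[0x0b]=0x71, mem[0x01]=0xad, mem[0x17]=0x26, mem[0x07]=0x6b, mem[0x23]=0x11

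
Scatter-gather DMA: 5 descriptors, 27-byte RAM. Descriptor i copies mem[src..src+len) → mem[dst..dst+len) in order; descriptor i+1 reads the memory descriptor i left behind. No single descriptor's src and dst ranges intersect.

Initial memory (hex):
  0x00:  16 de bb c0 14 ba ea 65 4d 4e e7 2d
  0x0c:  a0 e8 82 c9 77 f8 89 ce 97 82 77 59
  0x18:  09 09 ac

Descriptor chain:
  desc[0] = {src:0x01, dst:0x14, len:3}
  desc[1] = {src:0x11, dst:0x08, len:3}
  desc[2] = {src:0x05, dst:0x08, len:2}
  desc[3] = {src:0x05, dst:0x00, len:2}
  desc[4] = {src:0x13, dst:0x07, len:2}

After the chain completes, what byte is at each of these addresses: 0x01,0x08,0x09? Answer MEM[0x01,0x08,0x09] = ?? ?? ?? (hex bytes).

D0: mem[0x14..0x16] <- [de bb c0]
D1: mem[0x08..0x0a] <- [f8 89 ce]
D2: mem[0x08..0x09] <- [ba ea]
D3: mem[0x00..0x01] <- [ba ea]
D4: mem[0x07..0x08] <- [ce de]
query mem[0x01]=0xea, mem[0x08]=0xde, mem[0x09]=0xea

MEM[0x01,0x08,0x09] = ea de ea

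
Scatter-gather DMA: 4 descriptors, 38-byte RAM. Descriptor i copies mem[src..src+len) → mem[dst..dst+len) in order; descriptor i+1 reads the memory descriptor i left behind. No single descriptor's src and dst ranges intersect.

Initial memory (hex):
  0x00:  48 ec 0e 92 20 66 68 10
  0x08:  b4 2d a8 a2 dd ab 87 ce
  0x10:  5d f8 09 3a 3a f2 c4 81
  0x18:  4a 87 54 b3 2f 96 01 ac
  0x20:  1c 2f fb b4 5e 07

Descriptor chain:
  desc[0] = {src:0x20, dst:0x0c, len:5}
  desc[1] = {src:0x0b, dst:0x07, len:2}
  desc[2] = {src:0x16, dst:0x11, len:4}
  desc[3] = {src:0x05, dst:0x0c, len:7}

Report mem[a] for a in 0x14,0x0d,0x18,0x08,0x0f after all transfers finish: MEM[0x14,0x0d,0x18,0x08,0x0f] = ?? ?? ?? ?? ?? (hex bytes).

MEM[0x14,0x0d,0x18,0x08,0x0f] = 87 68 4a 1c 1c

  after D0: wrote 5B at 0x0c = 1c2ffbb45e
  after D1: wrote 2B at 0x07 = a21c
  after D2: wrote 4B at 0x11 = c4814a87
  after D3: wrote 7B at 0x0c = 6668a21c2da8a2
query mem[0x14]=0x87, mem[0x0d]=0x68, mem[0x18]=0x4a, mem[0x08]=0x1c, mem[0x0f]=0x1c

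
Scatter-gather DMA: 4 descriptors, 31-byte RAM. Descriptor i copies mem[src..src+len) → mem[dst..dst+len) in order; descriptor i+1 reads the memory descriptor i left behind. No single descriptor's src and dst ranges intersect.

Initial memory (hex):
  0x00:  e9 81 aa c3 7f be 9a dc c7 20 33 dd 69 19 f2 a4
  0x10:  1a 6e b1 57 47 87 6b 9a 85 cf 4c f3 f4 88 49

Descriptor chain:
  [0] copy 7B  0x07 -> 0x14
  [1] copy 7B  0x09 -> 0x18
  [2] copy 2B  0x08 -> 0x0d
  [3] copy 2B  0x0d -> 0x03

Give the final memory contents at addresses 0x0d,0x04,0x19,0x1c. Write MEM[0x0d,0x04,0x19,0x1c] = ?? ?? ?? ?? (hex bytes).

MEM[0x0d,0x04,0x19,0x1c] = c7 20 33 19

#0 dst[0x14+7] := {0xdc,0xc7,0x20,0x33,0xdd,0x69,0x19}
#1 dst[0x18+7] := {0x20,0x33,0xdd,0x69,0x19,0xf2,0xa4}
#2 dst[0x0d+2] := {0xc7,0x20}
#3 dst[0x03+2] := {0xc7,0x20}
query mem[0x0d]=0xc7, mem[0x04]=0x20, mem[0x19]=0x33, mem[0x1c]=0x19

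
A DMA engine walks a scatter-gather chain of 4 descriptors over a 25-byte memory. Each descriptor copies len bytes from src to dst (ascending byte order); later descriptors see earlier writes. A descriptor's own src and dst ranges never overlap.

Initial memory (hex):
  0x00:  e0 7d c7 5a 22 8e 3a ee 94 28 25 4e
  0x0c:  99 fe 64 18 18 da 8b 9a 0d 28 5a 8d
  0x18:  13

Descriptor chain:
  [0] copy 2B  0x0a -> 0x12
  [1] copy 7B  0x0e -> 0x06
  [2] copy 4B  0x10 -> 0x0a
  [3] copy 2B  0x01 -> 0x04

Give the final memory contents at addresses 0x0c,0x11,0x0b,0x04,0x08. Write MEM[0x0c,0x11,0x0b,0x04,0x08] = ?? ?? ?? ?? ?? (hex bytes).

MEM[0x0c,0x11,0x0b,0x04,0x08] = 25 da da 7d 18

D0: mem[0x12..0x13] <- [25 4e]
D1: mem[0x06..0x0c] <- [64 18 18 da 25 4e 0d]
D2: mem[0x0a..0x0d] <- [18 da 25 4e]
D3: mem[0x04..0x05] <- [7d c7]
query mem[0x0c]=0x25, mem[0x11]=0xda, mem[0x0b]=0xda, mem[0x04]=0x7d, mem[0x08]=0x18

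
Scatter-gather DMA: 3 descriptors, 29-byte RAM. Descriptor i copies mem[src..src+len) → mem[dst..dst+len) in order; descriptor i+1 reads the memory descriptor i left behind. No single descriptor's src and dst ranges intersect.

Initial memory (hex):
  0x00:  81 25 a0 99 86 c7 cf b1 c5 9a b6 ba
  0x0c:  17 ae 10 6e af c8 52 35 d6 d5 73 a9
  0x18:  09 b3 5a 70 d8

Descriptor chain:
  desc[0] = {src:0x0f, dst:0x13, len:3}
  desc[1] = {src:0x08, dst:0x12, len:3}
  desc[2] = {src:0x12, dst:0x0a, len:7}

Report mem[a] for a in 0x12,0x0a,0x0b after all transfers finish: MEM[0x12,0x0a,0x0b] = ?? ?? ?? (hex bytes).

MEM[0x12,0x0a,0x0b] = c5 c5 9a

  after D0: wrote 3B at 0x13 = 6eafc8
  after D1: wrote 3B at 0x12 = c59ab6
  after D2: wrote 7B at 0x0a = c59ab6c873a909
query mem[0x12]=0xc5, mem[0x0a]=0xc5, mem[0x0b]=0x9a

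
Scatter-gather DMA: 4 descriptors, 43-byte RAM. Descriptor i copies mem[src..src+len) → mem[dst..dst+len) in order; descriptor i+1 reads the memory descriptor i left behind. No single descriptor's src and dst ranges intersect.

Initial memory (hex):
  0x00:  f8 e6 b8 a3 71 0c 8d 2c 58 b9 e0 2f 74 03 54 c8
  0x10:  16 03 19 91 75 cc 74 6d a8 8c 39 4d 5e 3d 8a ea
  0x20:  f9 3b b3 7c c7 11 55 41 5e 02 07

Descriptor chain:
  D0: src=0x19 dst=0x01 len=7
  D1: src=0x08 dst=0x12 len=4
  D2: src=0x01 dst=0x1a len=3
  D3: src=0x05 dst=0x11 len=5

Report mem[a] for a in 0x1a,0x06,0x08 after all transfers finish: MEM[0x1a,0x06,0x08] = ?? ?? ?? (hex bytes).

MEM[0x1a,0x06,0x08] = 8c 8a 58

  after D0: wrote 7B at 0x01 = 8c394d5e3d8aea
  after D1: wrote 4B at 0x12 = 58b9e02f
  after D2: wrote 3B at 0x1a = 8c394d
  after D3: wrote 5B at 0x11 = 3d8aea58b9
query mem[0x1a]=0x8c, mem[0x06]=0x8a, mem[0x08]=0x58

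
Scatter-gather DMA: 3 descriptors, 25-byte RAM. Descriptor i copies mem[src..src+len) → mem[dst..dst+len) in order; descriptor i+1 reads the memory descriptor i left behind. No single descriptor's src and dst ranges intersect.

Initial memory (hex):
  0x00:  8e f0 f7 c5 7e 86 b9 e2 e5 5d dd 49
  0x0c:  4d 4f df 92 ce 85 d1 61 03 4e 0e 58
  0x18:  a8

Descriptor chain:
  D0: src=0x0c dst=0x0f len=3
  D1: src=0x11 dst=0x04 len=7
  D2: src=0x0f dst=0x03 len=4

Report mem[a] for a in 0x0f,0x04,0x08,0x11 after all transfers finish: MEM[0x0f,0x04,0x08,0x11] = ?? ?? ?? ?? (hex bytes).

  after D0: wrote 3B at 0x0f = 4d4fdf
  after D1: wrote 7B at 0x04 = dfd161034e0e58
  after D2: wrote 4B at 0x03 = 4d4fdfd1
query mem[0x0f]=0x4d, mem[0x04]=0x4f, mem[0x08]=0x4e, mem[0x11]=0xdf

MEM[0x0f,0x04,0x08,0x11] = 4d 4f 4e df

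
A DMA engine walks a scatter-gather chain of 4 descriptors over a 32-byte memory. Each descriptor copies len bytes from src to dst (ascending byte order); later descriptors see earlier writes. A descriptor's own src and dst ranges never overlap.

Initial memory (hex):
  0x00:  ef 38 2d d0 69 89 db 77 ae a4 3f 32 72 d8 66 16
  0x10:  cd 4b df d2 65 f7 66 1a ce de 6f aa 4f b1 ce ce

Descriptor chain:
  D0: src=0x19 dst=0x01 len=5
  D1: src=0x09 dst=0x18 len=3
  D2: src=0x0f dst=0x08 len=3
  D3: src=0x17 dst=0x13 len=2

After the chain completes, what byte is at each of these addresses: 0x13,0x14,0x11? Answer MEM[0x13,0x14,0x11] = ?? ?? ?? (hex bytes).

  after D0: wrote 5B at 0x01 = de6faa4fb1
  after D1: wrote 3B at 0x18 = a43f32
  after D2: wrote 3B at 0x08 = 16cd4b
  after D3: wrote 2B at 0x13 = 1aa4
query mem[0x13]=0x1a, mem[0x14]=0xa4, mem[0x11]=0x4b

MEM[0x13,0x14,0x11] = 1a a4 4b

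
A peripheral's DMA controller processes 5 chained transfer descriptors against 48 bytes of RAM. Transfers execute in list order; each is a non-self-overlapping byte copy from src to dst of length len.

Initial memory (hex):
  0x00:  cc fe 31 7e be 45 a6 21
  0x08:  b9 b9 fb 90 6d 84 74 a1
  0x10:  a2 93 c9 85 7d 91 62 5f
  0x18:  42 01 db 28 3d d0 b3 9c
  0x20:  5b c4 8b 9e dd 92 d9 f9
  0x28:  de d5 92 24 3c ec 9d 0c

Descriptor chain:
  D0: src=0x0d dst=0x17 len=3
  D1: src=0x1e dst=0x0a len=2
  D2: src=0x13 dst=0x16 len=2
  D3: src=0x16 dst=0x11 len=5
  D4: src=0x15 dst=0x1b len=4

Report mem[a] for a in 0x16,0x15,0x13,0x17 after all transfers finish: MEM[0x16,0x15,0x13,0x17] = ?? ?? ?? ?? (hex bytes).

  after D0: wrote 3B at 0x17 = 8474a1
  after D1: wrote 2B at 0x0a = b39c
  after D2: wrote 2B at 0x16 = 857d
  after D3: wrote 5B at 0x11 = 857d74a1db
  after D4: wrote 4B at 0x1b = db857d74
query mem[0x16]=0x85, mem[0x15]=0xdb, mem[0x13]=0x74, mem[0x17]=0x7d

MEM[0x16,0x15,0x13,0x17] = 85 db 74 7d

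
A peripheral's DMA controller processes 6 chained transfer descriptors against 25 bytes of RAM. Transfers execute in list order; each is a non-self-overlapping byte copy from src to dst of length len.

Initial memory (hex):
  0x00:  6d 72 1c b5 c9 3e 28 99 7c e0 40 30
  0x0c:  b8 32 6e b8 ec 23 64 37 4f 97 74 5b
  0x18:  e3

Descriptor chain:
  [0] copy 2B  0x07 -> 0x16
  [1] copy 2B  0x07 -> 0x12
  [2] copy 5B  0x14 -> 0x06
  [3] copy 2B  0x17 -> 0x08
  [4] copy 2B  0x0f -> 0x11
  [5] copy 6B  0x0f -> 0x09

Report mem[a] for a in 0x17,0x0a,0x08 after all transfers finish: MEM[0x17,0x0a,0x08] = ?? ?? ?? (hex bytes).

MEM[0x17,0x0a,0x08] = 7c ec 7c

#0 dst[0x16+2] := {0x99,0x7c}
#1 dst[0x12+2] := {0x99,0x7c}
#2 dst[0x06+5] := {0x4f,0x97,0x99,0x7c,0xe3}
#3 dst[0x08+2] := {0x7c,0xe3}
#4 dst[0x11+2] := {0xb8,0xec}
#5 dst[0x09+6] := {0xb8,0xec,0xb8,0xec,0x7c,0x4f}
query mem[0x17]=0x7c, mem[0x0a]=0xec, mem[0x08]=0x7c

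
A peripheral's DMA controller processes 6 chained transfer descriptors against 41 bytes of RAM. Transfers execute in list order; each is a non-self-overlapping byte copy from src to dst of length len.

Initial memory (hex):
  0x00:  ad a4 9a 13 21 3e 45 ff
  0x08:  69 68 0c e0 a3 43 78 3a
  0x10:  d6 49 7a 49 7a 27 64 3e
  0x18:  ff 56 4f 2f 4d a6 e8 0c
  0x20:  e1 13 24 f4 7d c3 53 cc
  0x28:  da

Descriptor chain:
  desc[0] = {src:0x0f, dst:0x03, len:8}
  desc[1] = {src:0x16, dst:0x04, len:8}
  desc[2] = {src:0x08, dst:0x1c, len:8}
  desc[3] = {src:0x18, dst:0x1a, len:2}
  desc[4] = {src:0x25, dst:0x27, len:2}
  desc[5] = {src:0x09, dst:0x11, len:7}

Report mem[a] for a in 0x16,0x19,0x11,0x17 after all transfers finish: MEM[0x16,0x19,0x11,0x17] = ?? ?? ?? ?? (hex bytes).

MEM[0x16,0x19,0x11,0x17] = 78 56 2f 3a

#0 dst[0x03+8] := {0x3a,0xd6,0x49,0x7a,0x49,0x7a,0x27,0x64}
#1 dst[0x04+8] := {0x64,0x3e,0xff,0x56,0x4f,0x2f,0x4d,0xa6}
#2 dst[0x1c+8] := {0x4f,0x2f,0x4d,0xa6,0xa3,0x43,0x78,0x3a}
#3 dst[0x1a+2] := {0xff,0x56}
#4 dst[0x27+2] := {0xc3,0x53}
#5 dst[0x11+7] := {0x2f,0x4d,0xa6,0xa3,0x43,0x78,0x3a}
query mem[0x16]=0x78, mem[0x19]=0x56, mem[0x11]=0x2f, mem[0x17]=0x3a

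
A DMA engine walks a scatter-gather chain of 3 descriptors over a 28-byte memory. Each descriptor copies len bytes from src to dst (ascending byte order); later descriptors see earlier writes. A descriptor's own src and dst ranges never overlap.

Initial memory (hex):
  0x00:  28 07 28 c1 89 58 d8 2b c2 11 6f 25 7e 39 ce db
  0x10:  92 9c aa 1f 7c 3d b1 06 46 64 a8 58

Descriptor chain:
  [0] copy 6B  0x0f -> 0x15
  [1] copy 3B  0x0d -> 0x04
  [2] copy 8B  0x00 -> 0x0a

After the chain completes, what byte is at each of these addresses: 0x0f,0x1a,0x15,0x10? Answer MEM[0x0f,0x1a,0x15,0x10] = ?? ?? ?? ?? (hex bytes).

[0] 0x0f->0x15 len=6 : db 92 9c aa 1f 7c
[1] 0x0d->0x04 len=3 : 39 ce db
[2] 0x00->0x0a len=8 : 28 07 28 c1 39 ce db 2b
query mem[0x0f]=0xce, mem[0x1a]=0x7c, mem[0x15]=0xdb, mem[0x10]=0xdb

MEM[0x0f,0x1a,0x15,0x10] = ce 7c db db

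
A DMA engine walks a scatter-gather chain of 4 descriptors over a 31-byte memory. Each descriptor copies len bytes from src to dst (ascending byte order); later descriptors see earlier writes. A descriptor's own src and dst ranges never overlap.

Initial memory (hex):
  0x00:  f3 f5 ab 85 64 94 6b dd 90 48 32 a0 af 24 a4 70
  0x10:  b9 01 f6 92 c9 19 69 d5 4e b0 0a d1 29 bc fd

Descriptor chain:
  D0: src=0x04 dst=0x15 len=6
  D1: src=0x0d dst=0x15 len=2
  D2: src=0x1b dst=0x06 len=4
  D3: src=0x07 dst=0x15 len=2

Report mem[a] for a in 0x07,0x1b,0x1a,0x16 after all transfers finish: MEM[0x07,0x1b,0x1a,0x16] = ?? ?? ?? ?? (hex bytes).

[0] 0x04->0x15 len=6 : 64 94 6b dd 90 48
[1] 0x0d->0x15 len=2 : 24 a4
[2] 0x1b->0x06 len=4 : d1 29 bc fd
[3] 0x07->0x15 len=2 : 29 bc
query mem[0x07]=0x29, mem[0x1b]=0xd1, mem[0x1a]=0x48, mem[0x16]=0xbc

MEM[0x07,0x1b,0x1a,0x16] = 29 d1 48 bc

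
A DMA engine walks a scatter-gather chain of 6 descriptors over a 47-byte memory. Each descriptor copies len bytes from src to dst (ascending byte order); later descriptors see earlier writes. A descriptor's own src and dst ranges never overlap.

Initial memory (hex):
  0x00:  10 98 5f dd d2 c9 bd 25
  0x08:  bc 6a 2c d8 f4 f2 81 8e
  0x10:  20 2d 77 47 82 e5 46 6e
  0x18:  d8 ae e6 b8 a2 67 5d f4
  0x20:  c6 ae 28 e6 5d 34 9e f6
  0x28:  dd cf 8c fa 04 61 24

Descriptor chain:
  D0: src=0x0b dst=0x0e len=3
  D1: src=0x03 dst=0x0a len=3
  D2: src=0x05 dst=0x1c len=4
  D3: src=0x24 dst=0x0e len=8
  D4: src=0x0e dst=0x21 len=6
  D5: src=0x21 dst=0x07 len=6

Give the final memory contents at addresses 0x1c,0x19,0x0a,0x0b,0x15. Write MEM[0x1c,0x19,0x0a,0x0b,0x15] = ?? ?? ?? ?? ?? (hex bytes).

MEM[0x1c,0x19,0x0a,0x0b,0x15] = c9 ae f6 dd fa

D0: mem[0x0e..0x10] <- [d8 f4 f2]
D1: mem[0x0a..0x0c] <- [dd d2 c9]
D2: mem[0x1c..0x1f] <- [c9 bd 25 bc]
D3: mem[0x0e..0x15] <- [5d 34 9e f6 dd cf 8c fa]
D4: mem[0x21..0x26] <- [5d 34 9e f6 dd cf]
D5: mem[0x07..0x0c] <- [5d 34 9e f6 dd cf]
query mem[0x1c]=0xc9, mem[0x19]=0xae, mem[0x0a]=0xf6, mem[0x0b]=0xdd, mem[0x15]=0xfa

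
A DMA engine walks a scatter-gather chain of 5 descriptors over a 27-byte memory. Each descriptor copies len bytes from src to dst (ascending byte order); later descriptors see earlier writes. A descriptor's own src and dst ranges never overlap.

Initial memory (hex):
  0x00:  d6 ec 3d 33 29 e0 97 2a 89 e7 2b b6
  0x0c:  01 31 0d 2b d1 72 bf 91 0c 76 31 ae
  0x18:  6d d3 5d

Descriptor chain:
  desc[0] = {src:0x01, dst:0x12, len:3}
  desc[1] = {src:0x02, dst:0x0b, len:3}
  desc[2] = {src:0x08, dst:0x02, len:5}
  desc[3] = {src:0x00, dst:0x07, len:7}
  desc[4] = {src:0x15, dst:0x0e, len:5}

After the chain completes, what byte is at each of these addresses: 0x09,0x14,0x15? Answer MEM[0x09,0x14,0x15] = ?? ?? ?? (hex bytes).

[0] 0x01->0x12 len=3 : ec 3d 33
[1] 0x02->0x0b len=3 : 3d 33 29
[2] 0x08->0x02 len=5 : 89 e7 2b 3d 33
[3] 0x00->0x07 len=7 : d6 ec 89 e7 2b 3d 33
[4] 0x15->0x0e len=5 : 76 31 ae 6d d3
query mem[0x09]=0x89, mem[0x14]=0x33, mem[0x15]=0x76

MEM[0x09,0x14,0x15] = 89 33 76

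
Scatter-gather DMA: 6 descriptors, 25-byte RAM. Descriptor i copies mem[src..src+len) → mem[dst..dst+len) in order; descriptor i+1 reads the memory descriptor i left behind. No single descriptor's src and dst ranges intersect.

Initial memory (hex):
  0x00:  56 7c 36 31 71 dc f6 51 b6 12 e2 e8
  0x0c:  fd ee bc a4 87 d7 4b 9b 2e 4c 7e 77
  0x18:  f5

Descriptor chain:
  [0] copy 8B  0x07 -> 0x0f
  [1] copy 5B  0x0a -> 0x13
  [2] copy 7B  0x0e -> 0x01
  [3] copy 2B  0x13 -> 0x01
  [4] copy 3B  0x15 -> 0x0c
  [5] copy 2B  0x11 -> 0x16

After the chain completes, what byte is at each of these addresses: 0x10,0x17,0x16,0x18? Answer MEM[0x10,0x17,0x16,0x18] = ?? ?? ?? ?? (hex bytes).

#0 dst[0x0f+8] := {0x51,0xb6,0x12,0xe2,0xe8,0xfd,0xee,0xbc}
#1 dst[0x13+5] := {0xe2,0xe8,0xfd,0xee,0xbc}
#2 dst[0x01+7] := {0xbc,0x51,0xb6,0x12,0xe2,0xe2,0xe8}
#3 dst[0x01+2] := {0xe2,0xe8}
#4 dst[0x0c+3] := {0xfd,0xee,0xbc}
#5 dst[0x16+2] := {0x12,0xe2}
query mem[0x10]=0xb6, mem[0x17]=0xe2, mem[0x16]=0x12, mem[0x18]=0xf5

MEM[0x10,0x17,0x16,0x18] = b6 e2 12 f5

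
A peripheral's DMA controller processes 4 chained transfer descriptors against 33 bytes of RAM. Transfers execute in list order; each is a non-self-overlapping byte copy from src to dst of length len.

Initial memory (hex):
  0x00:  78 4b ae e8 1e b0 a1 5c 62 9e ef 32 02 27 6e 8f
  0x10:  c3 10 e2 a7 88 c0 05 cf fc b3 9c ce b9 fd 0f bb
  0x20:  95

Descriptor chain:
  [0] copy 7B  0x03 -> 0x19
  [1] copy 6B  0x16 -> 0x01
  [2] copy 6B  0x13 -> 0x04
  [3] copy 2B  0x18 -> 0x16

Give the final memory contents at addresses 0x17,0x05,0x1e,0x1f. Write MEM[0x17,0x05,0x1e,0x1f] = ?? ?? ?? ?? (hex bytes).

  after D0: wrote 7B at 0x19 = e81eb0a15c629e
  after D1: wrote 6B at 0x01 = 05cffce81eb0
  after D2: wrote 6B at 0x04 = a788c005cffc
  after D3: wrote 2B at 0x16 = fce8
query mem[0x17]=0xe8, mem[0x05]=0x88, mem[0x1e]=0x62, mem[0x1f]=0x9e

MEM[0x17,0x05,0x1e,0x1f] = e8 88 62 9e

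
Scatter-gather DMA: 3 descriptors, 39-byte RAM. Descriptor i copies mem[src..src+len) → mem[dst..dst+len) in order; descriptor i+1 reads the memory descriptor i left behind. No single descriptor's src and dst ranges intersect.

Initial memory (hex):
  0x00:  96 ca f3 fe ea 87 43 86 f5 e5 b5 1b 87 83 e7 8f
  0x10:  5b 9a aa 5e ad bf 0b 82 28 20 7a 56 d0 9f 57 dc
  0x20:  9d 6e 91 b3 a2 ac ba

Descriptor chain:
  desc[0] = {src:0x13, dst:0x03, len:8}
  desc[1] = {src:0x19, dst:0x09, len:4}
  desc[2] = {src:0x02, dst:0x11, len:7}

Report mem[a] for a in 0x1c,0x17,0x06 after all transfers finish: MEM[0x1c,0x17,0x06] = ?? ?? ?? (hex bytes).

MEM[0x1c,0x17,0x06] = d0 28 0b

#0 dst[0x03+8] := {0x5e,0xad,0xbf,0x0b,0x82,0x28,0x20,0x7a}
#1 dst[0x09+4] := {0x20,0x7a,0x56,0xd0}
#2 dst[0x11+7] := {0xf3,0x5e,0xad,0xbf,0x0b,0x82,0x28}
query mem[0x1c]=0xd0, mem[0x17]=0x28, mem[0x06]=0x0b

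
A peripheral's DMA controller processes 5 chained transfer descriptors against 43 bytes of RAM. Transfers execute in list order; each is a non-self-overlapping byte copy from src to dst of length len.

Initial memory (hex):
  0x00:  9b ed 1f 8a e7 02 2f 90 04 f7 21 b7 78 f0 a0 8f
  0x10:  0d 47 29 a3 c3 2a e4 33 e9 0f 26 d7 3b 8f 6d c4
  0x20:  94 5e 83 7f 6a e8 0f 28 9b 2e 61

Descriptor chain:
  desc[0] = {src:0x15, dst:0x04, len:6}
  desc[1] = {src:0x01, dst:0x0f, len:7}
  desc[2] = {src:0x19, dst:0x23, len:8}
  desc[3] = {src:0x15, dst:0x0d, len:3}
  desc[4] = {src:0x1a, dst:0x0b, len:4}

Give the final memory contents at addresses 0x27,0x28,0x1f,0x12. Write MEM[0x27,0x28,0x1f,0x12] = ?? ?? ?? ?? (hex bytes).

MEM[0x27,0x28,0x1f,0x12] = 8f 6d c4 2a

#0 dst[0x04+6] := {0x2a,0xe4,0x33,0xe9,0x0f,0x26}
#1 dst[0x0f+7] := {0xed,0x1f,0x8a,0x2a,0xe4,0x33,0xe9}
#2 dst[0x23+8] := {0x0f,0x26,0xd7,0x3b,0x8f,0x6d,0xc4,0x94}
#3 dst[0x0d+3] := {0xe9,0xe4,0x33}
#4 dst[0x0b+4] := {0x26,0xd7,0x3b,0x8f}
query mem[0x27]=0x8f, mem[0x28]=0x6d, mem[0x1f]=0xc4, mem[0x12]=0x2a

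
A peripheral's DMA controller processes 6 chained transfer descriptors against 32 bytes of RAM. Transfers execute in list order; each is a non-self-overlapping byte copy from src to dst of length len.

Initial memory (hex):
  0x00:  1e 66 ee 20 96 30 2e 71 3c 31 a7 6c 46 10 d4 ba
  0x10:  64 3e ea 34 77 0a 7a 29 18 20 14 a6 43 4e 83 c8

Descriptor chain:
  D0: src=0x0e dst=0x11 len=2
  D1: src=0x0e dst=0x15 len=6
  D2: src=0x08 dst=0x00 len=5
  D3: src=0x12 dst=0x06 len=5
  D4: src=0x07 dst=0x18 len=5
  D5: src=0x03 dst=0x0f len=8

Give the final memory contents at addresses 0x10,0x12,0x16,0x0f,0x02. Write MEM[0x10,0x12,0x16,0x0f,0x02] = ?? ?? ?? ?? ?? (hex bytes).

MEM[0x10,0x12,0x16,0x0f,0x02] = 46 ba ba 6c a7

[0] 0x0e->0x11 len=2 : d4 ba
[1] 0x0e->0x15 len=6 : d4 ba 64 d4 ba 34
[2] 0x08->0x00 len=5 : 3c 31 a7 6c 46
[3] 0x12->0x06 len=5 : ba 34 77 d4 ba
[4] 0x07->0x18 len=5 : 34 77 d4 ba 6c
[5] 0x03->0x0f len=8 : 6c 46 30 ba 34 77 d4 ba
query mem[0x10]=0x46, mem[0x12]=0xba, mem[0x16]=0xba, mem[0x0f]=0x6c, mem[0x02]=0xa7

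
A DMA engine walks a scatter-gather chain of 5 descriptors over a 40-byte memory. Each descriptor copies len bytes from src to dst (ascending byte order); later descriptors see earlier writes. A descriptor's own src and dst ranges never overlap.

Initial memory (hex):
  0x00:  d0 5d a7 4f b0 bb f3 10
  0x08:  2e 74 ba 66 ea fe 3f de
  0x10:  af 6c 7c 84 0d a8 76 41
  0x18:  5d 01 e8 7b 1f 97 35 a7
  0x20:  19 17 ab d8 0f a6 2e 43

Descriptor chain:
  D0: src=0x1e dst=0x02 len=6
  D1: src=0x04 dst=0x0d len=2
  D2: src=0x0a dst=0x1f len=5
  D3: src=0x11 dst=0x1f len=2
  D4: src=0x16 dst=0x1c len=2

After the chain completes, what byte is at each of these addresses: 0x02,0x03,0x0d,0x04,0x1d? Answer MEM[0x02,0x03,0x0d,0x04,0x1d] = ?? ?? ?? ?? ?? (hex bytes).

D0: mem[0x02..0x07] <- [35 a7 19 17 ab d8]
D1: mem[0x0d..0x0e] <- [19 17]
D2: mem[0x1f..0x23] <- [ba 66 ea 19 17]
D3: mem[0x1f..0x20] <- [6c 7c]
D4: mem[0x1c..0x1d] <- [76 41]
query mem[0x02]=0x35, mem[0x03]=0xa7, mem[0x0d]=0x19, mem[0x04]=0x19, mem[0x1d]=0x41

MEM[0x02,0x03,0x0d,0x04,0x1d] = 35 a7 19 19 41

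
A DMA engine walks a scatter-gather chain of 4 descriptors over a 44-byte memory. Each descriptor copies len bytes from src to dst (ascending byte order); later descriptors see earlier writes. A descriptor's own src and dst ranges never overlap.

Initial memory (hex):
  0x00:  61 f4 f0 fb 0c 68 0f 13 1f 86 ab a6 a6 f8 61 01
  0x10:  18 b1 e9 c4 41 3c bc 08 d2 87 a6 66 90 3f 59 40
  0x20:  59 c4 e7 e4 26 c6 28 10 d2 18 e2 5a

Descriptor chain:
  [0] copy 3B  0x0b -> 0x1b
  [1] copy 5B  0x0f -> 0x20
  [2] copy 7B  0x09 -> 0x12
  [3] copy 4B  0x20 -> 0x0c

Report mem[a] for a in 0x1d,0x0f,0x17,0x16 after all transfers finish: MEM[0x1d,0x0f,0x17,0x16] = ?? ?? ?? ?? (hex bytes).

MEM[0x1d,0x0f,0x17,0x16] = f8 e9 61 f8

[0] 0x0b->0x1b len=3 : a6 a6 f8
[1] 0x0f->0x20 len=5 : 01 18 b1 e9 c4
[2] 0x09->0x12 len=7 : 86 ab a6 a6 f8 61 01
[3] 0x20->0x0c len=4 : 01 18 b1 e9
query mem[0x1d]=0xf8, mem[0x0f]=0xe9, mem[0x17]=0x61, mem[0x16]=0xf8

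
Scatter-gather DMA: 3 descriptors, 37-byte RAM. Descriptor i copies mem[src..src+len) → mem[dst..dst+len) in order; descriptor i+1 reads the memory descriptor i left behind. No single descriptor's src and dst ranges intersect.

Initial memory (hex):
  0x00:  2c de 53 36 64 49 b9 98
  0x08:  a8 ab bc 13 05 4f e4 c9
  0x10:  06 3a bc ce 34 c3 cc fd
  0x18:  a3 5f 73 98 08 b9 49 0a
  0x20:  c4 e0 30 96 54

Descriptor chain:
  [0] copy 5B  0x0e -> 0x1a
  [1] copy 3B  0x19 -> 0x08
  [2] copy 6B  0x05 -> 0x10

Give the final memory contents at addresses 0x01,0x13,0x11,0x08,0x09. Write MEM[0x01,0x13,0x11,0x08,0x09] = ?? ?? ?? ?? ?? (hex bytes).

D0: mem[0x1a..0x1e] <- [e4 c9 06 3a bc]
D1: mem[0x08..0x0a] <- [5f e4 c9]
D2: mem[0x10..0x15] <- [49 b9 98 5f e4 c9]
query mem[0x01]=0xde, mem[0x13]=0x5f, mem[0x11]=0xb9, mem[0x08]=0x5f, mem[0x09]=0xe4

MEM[0x01,0x13,0x11,0x08,0x09] = de 5f b9 5f e4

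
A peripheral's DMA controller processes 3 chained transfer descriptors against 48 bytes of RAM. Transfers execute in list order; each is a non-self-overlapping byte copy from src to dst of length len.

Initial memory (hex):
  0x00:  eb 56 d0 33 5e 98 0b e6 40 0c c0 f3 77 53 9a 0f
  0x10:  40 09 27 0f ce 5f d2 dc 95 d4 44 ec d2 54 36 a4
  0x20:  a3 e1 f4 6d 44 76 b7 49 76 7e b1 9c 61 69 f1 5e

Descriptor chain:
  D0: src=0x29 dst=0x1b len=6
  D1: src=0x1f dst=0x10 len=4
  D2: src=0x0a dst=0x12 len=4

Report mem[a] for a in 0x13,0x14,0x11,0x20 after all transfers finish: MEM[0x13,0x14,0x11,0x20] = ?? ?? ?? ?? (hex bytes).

  after D0: wrote 6B at 0x1b = 7eb19c6169f1
  after D1: wrote 4B at 0x10 = 69f1e1f4
  after D2: wrote 4B at 0x12 = c0f37753
query mem[0x13]=0xf3, mem[0x14]=0x77, mem[0x11]=0xf1, mem[0x20]=0xf1

MEM[0x13,0x14,0x11,0x20] = f3 77 f1 f1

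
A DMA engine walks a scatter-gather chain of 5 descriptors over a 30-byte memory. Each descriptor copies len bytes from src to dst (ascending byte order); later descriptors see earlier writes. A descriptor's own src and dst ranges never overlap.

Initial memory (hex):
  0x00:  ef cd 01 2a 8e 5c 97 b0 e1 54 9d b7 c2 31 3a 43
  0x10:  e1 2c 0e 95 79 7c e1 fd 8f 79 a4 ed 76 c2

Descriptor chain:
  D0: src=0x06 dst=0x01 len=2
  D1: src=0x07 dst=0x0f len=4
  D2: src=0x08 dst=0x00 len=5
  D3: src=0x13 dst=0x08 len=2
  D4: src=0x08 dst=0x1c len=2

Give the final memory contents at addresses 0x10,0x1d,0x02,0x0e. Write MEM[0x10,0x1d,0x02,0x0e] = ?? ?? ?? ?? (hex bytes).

MEM[0x10,0x1d,0x02,0x0e] = e1 79 9d 3a

[0] 0x06->0x01 len=2 : 97 b0
[1] 0x07->0x0f len=4 : b0 e1 54 9d
[2] 0x08->0x00 len=5 : e1 54 9d b7 c2
[3] 0x13->0x08 len=2 : 95 79
[4] 0x08->0x1c len=2 : 95 79
query mem[0x10]=0xe1, mem[0x1d]=0x79, mem[0x02]=0x9d, mem[0x0e]=0x3a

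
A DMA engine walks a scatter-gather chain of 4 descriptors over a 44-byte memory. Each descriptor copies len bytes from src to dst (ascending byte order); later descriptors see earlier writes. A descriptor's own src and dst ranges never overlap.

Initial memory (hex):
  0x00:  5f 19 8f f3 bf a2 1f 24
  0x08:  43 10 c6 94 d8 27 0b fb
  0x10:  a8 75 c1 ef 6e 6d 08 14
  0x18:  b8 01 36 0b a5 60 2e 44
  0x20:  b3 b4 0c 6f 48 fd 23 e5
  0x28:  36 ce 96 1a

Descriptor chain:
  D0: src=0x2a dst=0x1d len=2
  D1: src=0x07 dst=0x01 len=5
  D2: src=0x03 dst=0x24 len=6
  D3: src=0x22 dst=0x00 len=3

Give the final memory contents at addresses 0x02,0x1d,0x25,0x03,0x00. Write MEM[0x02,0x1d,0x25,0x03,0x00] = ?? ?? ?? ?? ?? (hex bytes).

MEM[0x02,0x1d,0x25,0x03,0x00] = 10 96 c6 10 0c

  after D0: wrote 2B at 0x1d = 961a
  after D1: wrote 5B at 0x01 = 244310c694
  after D2: wrote 6B at 0x24 = 10c6941f2443
  after D3: wrote 3B at 0x00 = 0c6f10
query mem[0x02]=0x10, mem[0x1d]=0x96, mem[0x25]=0xc6, mem[0x03]=0x10, mem[0x00]=0x0c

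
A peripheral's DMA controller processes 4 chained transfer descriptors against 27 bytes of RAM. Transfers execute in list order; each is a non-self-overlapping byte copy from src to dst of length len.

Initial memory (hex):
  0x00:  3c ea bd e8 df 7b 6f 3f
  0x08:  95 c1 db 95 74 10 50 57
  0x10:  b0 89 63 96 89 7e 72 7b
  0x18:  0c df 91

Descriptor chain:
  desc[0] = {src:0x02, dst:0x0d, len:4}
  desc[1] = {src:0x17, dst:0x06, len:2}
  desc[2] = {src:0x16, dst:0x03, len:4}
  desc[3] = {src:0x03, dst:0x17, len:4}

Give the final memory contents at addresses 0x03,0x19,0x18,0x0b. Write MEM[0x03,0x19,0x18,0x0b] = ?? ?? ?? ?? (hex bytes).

[0] 0x02->0x0d len=4 : bd e8 df 7b
[1] 0x17->0x06 len=2 : 7b 0c
[2] 0x16->0x03 len=4 : 72 7b 0c df
[3] 0x03->0x17 len=4 : 72 7b 0c df
query mem[0x03]=0x72, mem[0x19]=0x0c, mem[0x18]=0x7b, mem[0x0b]=0x95

MEM[0x03,0x19,0x18,0x0b] = 72 0c 7b 95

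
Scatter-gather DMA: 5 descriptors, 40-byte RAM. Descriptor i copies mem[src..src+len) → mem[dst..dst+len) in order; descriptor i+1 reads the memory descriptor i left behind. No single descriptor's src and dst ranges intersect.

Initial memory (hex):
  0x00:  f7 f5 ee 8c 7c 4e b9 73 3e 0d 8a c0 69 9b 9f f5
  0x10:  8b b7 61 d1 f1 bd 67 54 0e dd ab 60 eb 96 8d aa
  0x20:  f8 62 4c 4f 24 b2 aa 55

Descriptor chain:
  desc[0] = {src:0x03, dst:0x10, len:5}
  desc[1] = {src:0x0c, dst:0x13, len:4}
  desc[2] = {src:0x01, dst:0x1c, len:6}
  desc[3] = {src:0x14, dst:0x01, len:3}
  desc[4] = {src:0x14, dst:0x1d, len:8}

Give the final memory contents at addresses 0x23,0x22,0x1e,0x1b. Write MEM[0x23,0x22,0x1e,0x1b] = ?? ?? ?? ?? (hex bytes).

  after D0: wrote 5B at 0x10 = 8c7c4eb973
  after D1: wrote 4B at 0x13 = 699b9ff5
  after D2: wrote 6B at 0x1c = f5ee8c7c4eb9
  after D3: wrote 3B at 0x01 = 9b9ff5
  after D4: wrote 8B at 0x1d = 9b9ff5540eddab60
query mem[0x23]=0xab, mem[0x22]=0xdd, mem[0x1e]=0x9f, mem[0x1b]=0x60

MEM[0x23,0x22,0x1e,0x1b] = ab dd 9f 60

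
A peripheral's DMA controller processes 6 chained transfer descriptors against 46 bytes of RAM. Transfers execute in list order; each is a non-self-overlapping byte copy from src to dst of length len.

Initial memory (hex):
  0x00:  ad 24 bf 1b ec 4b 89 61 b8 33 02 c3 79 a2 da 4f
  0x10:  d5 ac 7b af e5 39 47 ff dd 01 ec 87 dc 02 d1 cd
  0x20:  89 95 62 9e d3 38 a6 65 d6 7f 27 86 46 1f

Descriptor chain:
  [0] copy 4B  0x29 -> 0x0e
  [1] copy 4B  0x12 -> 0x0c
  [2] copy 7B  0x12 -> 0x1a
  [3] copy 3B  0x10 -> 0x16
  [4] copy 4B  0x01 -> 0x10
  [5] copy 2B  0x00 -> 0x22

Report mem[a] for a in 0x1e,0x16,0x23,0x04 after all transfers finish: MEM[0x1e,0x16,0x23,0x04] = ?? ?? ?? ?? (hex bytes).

MEM[0x1e,0x16,0x23,0x04] = 47 86 24 ec

#0 dst[0x0e+4] := {0x7f,0x27,0x86,0x46}
#1 dst[0x0c+4] := {0x7b,0xaf,0xe5,0x39}
#2 dst[0x1a+7] := {0x7b,0xaf,0xe5,0x39,0x47,0xff,0xdd}
#3 dst[0x16+3] := {0x86,0x46,0x7b}
#4 dst[0x10+4] := {0x24,0xbf,0x1b,0xec}
#5 dst[0x22+2] := {0xad,0x24}
query mem[0x1e]=0x47, mem[0x16]=0x86, mem[0x23]=0x24, mem[0x04]=0xec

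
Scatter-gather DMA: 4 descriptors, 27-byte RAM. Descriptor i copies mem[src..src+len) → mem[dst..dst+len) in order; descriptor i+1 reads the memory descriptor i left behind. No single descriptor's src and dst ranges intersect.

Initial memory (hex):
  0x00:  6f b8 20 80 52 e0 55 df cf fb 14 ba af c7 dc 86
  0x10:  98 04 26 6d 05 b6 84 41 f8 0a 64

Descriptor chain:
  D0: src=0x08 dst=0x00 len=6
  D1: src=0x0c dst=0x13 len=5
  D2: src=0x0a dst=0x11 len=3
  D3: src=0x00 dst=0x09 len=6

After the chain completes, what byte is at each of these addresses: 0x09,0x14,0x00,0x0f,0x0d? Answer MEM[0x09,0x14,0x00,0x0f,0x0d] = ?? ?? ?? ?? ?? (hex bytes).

#0 dst[0x00+6] := {0xcf,0xfb,0x14,0xba,0xaf,0xc7}
#1 dst[0x13+5] := {0xaf,0xc7,0xdc,0x86,0x98}
#2 dst[0x11+3] := {0x14,0xba,0xaf}
#3 dst[0x09+6] := {0xcf,0xfb,0x14,0xba,0xaf,0xc7}
query mem[0x09]=0xcf, mem[0x14]=0xc7, mem[0x00]=0xcf, mem[0x0f]=0x86, mem[0x0d]=0xaf

MEM[0x09,0x14,0x00,0x0f,0x0d] = cf c7 cf 86 af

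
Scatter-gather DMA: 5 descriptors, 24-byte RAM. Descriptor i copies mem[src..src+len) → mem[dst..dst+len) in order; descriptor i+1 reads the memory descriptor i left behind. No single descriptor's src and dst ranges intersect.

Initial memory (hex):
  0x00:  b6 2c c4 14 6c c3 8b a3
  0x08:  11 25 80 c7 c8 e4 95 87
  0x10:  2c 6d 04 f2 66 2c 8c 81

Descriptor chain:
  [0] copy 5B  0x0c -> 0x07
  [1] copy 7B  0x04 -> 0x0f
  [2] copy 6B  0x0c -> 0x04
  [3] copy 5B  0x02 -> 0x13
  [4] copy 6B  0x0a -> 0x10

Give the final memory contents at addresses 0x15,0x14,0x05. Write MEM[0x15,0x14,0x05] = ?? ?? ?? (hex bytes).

  after D0: wrote 5B at 0x07 = c8e495872c
  after D1: wrote 7B at 0x0f = 6cc38bc8e49587
  after D2: wrote 6B at 0x04 = c8e4956cc38b
  after D3: wrote 5B at 0x13 = c414c8e495
  after D4: wrote 6B at 0x10 = 872cc8e4956c
query mem[0x15]=0x6c, mem[0x14]=0x95, mem[0x05]=0xe4

MEM[0x15,0x14,0x05] = 6c 95 e4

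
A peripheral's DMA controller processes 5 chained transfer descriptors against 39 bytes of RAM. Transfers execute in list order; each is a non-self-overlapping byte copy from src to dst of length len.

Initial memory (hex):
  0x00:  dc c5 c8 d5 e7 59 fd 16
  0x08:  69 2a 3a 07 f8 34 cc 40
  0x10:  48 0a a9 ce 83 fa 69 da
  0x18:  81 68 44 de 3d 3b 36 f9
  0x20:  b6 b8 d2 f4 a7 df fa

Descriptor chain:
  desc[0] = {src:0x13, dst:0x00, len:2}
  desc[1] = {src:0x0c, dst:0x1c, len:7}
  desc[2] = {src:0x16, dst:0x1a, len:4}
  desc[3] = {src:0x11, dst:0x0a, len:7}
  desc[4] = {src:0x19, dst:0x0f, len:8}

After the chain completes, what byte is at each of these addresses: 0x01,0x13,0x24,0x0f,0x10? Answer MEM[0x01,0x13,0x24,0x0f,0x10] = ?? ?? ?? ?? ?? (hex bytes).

D0: mem[0x00..0x01] <- [ce 83]
D1: mem[0x1c..0x22] <- [f8 34 cc 40 48 0a a9]
D2: mem[0x1a..0x1d] <- [69 da 81 68]
D3: mem[0x0a..0x10] <- [0a a9 ce 83 fa 69 da]
D4: mem[0x0f..0x16] <- [68 69 da 81 68 cc 40 48]
query mem[0x01]=0x83, mem[0x13]=0x68, mem[0x24]=0xa7, mem[0x0f]=0x68, mem[0x10]=0x69

MEM[0x01,0x13,0x24,0x0f,0x10] = 83 68 a7 68 69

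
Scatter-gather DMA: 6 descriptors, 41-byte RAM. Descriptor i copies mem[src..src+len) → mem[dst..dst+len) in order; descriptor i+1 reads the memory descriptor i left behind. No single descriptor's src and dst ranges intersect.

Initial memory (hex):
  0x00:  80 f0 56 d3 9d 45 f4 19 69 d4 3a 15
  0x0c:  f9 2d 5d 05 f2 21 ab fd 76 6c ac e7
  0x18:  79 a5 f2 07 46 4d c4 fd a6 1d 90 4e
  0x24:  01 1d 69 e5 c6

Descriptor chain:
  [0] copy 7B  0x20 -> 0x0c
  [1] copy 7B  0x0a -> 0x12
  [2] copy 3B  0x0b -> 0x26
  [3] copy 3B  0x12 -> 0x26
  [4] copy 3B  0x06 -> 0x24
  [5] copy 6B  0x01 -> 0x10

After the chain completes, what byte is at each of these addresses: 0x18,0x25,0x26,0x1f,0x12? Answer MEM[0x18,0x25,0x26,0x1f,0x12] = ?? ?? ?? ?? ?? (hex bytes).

MEM[0x18,0x25,0x26,0x1f,0x12] = 01 19 69 fd d3

D0: mem[0x0c..0x12] <- [a6 1d 90 4e 01 1d 69]
D1: mem[0x12..0x18] <- [3a 15 a6 1d 90 4e 01]
D2: mem[0x26..0x28] <- [15 a6 1d]
D3: mem[0x26..0x28] <- [3a 15 a6]
D4: mem[0x24..0x26] <- [f4 19 69]
D5: mem[0x10..0x15] <- [f0 56 d3 9d 45 f4]
query mem[0x18]=0x01, mem[0x25]=0x19, mem[0x26]=0x69, mem[0x1f]=0xfd, mem[0x12]=0xd3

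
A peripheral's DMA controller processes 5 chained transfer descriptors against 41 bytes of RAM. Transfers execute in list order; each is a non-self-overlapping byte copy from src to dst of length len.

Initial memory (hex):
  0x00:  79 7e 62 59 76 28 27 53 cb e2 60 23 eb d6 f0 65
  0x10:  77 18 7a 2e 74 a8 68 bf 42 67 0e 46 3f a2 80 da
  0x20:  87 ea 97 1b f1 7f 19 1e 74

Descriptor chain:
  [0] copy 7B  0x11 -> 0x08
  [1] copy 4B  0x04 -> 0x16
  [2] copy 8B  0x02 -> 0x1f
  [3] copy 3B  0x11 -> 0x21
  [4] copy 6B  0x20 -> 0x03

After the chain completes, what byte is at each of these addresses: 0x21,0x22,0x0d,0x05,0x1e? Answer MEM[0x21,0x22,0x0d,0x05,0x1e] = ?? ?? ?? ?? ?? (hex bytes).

MEM[0x21,0x22,0x0d,0x05,0x1e] = 18 7a 68 7a 80

  after D0: wrote 7B at 0x08 = 187a2e74a868bf
  after D1: wrote 4B at 0x16 = 76282753
  after D2: wrote 8B at 0x1f = 625976282753187a
  after D3: wrote 3B at 0x21 = 187a2e
  after D4: wrote 6B at 0x03 = 59187a2e5318
query mem[0x21]=0x18, mem[0x22]=0x7a, mem[0x0d]=0x68, mem[0x05]=0x7a, mem[0x1e]=0x80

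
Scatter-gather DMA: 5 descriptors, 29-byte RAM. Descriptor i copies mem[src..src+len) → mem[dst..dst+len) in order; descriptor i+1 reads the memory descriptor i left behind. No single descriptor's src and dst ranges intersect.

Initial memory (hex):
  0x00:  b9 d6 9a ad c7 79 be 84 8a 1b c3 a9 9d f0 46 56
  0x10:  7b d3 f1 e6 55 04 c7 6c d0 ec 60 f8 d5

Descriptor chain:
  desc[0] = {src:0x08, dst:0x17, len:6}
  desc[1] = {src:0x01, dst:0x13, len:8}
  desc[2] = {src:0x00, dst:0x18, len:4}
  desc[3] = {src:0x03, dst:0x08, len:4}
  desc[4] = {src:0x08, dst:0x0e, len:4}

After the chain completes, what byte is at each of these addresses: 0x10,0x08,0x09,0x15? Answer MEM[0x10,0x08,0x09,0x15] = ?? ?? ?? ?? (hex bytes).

MEM[0x10,0x08,0x09,0x15] = 79 ad c7 ad

#0 dst[0x17+6] := {0x8a,0x1b,0xc3,0xa9,0x9d,0xf0}
#1 dst[0x13+8] := {0xd6,0x9a,0xad,0xc7,0x79,0xbe,0x84,0x8a}
#2 dst[0x18+4] := {0xb9,0xd6,0x9a,0xad}
#3 dst[0x08+4] := {0xad,0xc7,0x79,0xbe}
#4 dst[0x0e+4] := {0xad,0xc7,0x79,0xbe}
query mem[0x10]=0x79, mem[0x08]=0xad, mem[0x09]=0xc7, mem[0x15]=0xad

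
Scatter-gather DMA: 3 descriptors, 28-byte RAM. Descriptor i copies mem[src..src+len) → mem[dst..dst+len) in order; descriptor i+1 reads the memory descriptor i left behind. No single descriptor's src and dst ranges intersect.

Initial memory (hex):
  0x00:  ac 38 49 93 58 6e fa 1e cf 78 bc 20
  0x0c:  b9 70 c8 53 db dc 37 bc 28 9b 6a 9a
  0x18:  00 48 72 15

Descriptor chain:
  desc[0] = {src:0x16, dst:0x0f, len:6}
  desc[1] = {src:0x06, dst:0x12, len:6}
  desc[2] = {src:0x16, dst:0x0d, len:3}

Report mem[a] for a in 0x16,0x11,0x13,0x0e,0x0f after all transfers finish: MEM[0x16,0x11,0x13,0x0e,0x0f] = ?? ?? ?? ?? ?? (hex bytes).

#0 dst[0x0f+6] := {0x6a,0x9a,0x00,0x48,0x72,0x15}
#1 dst[0x12+6] := {0xfa,0x1e,0xcf,0x78,0xbc,0x20}
#2 dst[0x0d+3] := {0xbc,0x20,0x00}
query mem[0x16]=0xbc, mem[0x11]=0x00, mem[0x13]=0x1e, mem[0x0e]=0x20, mem[0x0f]=0x00

MEM[0x16,0x11,0x13,0x0e,0x0f] = bc 00 1e 20 00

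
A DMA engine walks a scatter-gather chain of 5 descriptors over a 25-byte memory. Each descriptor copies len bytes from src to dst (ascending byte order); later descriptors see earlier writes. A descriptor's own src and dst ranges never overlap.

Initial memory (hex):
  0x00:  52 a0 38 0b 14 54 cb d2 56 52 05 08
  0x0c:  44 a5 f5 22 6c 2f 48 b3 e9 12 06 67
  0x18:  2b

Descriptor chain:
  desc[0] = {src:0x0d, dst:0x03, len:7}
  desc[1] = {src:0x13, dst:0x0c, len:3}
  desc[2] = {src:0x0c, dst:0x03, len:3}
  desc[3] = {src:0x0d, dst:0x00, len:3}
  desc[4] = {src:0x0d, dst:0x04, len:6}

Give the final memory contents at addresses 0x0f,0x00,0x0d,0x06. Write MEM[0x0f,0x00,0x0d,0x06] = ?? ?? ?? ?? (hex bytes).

D0: mem[0x03..0x09] <- [a5 f5 22 6c 2f 48 b3]
D1: mem[0x0c..0x0e] <- [b3 e9 12]
D2: mem[0x03..0x05] <- [b3 e9 12]
D3: mem[0x00..0x02] <- [e9 12 22]
D4: mem[0x04..0x09] <- [e9 12 22 6c 2f 48]
query mem[0x0f]=0x22, mem[0x00]=0xe9, mem[0x0d]=0xe9, mem[0x06]=0x22

MEM[0x0f,0x00,0x0d,0x06] = 22 e9 e9 22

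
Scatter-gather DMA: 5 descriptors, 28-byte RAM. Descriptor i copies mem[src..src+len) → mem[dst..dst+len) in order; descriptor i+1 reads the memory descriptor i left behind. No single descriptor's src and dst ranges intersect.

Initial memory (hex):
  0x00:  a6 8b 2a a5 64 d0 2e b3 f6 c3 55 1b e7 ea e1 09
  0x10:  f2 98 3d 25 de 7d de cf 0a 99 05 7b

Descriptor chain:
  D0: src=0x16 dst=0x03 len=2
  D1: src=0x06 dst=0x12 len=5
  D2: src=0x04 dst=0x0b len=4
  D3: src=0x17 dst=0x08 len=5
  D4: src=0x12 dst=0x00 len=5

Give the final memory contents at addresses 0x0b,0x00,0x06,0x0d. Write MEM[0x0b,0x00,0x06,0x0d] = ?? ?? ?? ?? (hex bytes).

MEM[0x0b,0x00,0x06,0x0d] = 05 2e 2e 2e

  after D0: wrote 2B at 0x03 = decf
  after D1: wrote 5B at 0x12 = 2eb3f6c355
  after D2: wrote 4B at 0x0b = cfd02eb3
  after D3: wrote 5B at 0x08 = cf0a99057b
  after D4: wrote 5B at 0x00 = 2eb3f6c355
query mem[0x0b]=0x05, mem[0x00]=0x2e, mem[0x06]=0x2e, mem[0x0d]=0x2e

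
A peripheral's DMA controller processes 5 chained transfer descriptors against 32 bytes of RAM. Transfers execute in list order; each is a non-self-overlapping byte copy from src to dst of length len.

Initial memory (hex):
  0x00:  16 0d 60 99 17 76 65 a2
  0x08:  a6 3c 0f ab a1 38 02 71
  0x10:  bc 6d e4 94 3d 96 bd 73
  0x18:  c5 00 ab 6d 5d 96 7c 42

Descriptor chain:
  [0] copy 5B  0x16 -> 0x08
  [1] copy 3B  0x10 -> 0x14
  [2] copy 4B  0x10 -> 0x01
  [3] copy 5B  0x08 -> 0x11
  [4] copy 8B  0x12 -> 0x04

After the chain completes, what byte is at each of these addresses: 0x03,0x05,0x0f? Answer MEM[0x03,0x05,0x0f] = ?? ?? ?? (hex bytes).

MEM[0x03,0x05,0x0f] = e4 c5 71

D0: mem[0x08..0x0c] <- [bd 73 c5 00 ab]
D1: mem[0x14..0x16] <- [bc 6d e4]
D2: mem[0x01..0x04] <- [bc 6d e4 94]
D3: mem[0x11..0x15] <- [bd 73 c5 00 ab]
D4: mem[0x04..0x0b] <- [73 c5 00 ab e4 73 c5 00]
query mem[0x03]=0xe4, mem[0x05]=0xc5, mem[0x0f]=0x71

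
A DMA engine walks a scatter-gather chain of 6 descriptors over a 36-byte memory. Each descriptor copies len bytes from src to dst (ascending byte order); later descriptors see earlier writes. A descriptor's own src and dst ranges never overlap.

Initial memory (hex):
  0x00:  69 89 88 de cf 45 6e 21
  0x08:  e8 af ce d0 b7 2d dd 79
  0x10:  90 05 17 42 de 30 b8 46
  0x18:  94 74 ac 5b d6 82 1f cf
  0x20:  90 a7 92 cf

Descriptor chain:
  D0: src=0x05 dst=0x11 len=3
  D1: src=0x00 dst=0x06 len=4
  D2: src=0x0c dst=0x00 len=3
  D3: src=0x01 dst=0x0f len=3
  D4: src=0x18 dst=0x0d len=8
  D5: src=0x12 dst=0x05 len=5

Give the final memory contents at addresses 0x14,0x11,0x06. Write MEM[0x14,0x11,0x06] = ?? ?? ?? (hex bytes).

#0 dst[0x11+3] := {0x45,0x6e,0x21}
#1 dst[0x06+4] := {0x69,0x89,0x88,0xde}
#2 dst[0x00+3] := {0xb7,0x2d,0xdd}
#3 dst[0x0f+3] := {0x2d,0xdd,0xde}
#4 dst[0x0d+8] := {0x94,0x74,0xac,0x5b,0xd6,0x82,0x1f,0xcf}
#5 dst[0x05+5] := {0x82,0x1f,0xcf,0x30,0xb8}
query mem[0x14]=0xcf, mem[0x11]=0xd6, mem[0x06]=0x1f

MEM[0x14,0x11,0x06] = cf d6 1f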